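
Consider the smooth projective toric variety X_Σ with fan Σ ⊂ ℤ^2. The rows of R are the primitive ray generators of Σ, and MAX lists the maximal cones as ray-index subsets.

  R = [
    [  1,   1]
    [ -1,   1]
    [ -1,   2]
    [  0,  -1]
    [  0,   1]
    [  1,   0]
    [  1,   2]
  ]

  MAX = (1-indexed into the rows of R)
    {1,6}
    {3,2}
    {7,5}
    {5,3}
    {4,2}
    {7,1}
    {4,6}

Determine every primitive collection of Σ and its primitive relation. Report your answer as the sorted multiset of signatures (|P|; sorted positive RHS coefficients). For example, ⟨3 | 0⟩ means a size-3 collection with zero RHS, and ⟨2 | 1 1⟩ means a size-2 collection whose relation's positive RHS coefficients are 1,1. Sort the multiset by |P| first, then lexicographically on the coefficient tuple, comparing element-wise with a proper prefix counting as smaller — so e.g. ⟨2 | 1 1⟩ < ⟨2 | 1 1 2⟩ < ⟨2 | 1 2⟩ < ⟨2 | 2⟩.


Σ has 14 primitive collections:

  P={4,5}:  v_{4} + v_{5} = 0 ; sig = ⟨2 | 0⟩
  P={1,4}:  v_{1} + v_{4} = v_{6} ; sig = ⟨2 | 1⟩
  P={1,5}:  v_{1} + v_{5} = v_{7} ; sig = ⟨2 | 1⟩
  P={2,5}:  v_{2} + v_{5} = v_{3} ; sig = ⟨2 | 1⟩
  P={2,6}:  v_{2} + v_{6} = v_{5} ; sig = ⟨2 | 1⟩
  P={3,4}:  v_{3} + v_{4} = v_{2} ; sig = ⟨2 | 1⟩
  P={4,7}:  v_{4} + v_{7} = v_{1} ; sig = ⟨2 | 1⟩
  P={5,6}:  v_{5} + v_{6} = v_{1} ; sig = ⟨2 | 1⟩
  P={1,2}:  v_{1} + v_{2} = 2·v_{5} ; sig = ⟨2 | 2⟩
  P={3,6}:  v_{3} + v_{6} = 2·v_{5} ; sig = ⟨2 | 2⟩
  P={6,7}:  v_{6} + v_{7} = 2·v_{1} ; sig = ⟨2 | 2⟩
  P={1,3}:  v_{1} + v_{3} = 3·v_{5} ; sig = ⟨2 | 3⟩
  P={2,7}:  v_{2} + v_{7} = 3·v_{5} ; sig = ⟨2 | 3⟩
  P={3,7}:  v_{3} + v_{7} = 4·v_{5} ; sig = ⟨2 | 4⟩

Signatures (|P|; sorted positive RHS coefficients), sorted:
[⟨2 | 0⟩, ⟨2 | 1⟩, ⟨2 | 1⟩, ⟨2 | 1⟩, ⟨2 | 1⟩, ⟨2 | 1⟩, ⟨2 | 1⟩, ⟨2 | 1⟩, ⟨2 | 2⟩, ⟨2 | 2⟩, ⟨2 | 2⟩, ⟨2 | 3⟩, ⟨2 | 3⟩, ⟨2 | 4⟩]


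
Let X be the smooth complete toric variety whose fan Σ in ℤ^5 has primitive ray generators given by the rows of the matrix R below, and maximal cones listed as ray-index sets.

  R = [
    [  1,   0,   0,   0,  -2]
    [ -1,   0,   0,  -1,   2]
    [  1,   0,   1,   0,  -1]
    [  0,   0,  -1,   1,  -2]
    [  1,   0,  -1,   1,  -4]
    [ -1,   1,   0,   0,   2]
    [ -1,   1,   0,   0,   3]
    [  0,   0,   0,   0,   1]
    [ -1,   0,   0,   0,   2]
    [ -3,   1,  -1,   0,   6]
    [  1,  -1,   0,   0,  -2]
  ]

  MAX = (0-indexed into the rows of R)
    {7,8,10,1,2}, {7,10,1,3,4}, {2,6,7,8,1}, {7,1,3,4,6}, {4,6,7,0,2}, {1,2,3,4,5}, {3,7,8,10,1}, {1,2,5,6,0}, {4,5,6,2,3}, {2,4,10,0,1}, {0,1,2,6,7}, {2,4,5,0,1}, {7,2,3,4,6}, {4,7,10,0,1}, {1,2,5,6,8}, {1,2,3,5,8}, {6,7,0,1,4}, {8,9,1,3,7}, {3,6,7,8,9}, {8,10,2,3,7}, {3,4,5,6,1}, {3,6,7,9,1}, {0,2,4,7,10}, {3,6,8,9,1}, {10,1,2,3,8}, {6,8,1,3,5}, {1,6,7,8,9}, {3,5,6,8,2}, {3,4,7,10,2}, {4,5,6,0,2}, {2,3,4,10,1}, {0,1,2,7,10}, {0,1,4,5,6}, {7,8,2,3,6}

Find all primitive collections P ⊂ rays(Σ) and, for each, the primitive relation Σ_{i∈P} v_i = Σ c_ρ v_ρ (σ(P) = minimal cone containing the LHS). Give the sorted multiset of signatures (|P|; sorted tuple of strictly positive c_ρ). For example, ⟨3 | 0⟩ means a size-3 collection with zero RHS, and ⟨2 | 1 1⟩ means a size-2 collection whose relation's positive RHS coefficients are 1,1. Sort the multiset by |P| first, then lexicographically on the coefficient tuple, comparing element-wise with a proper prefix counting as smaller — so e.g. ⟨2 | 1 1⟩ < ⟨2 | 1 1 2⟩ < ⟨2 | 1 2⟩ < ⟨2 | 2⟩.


|primitive collections| = 16. Relations:

  • {0,8}:  v_{0} + v_{8} = 0  ⇒ sig = ⟨2 | 0⟩
  • {5,10}:  v_{5} + v_{10} = 0  ⇒ sig = ⟨2 | 0⟩
  • {0,3}:  v_{0} + v_{3} = v_{4}  ⇒ sig = ⟨2 | 1⟩
  • {4,8}:  v_{4} + v_{8} = v_{3}  ⇒ sig = ⟨2 | 1⟩
  • {5,7}:  v_{5} + v_{7} = v_{6}  ⇒ sig = ⟨2 | 1⟩
  • {6,10}:  v_{6} + v_{10} = v_{7}  ⇒ sig = ⟨2 | 1⟩
  • {2,9}:  v_{2} + v_{9} = v_{6} + v_{8}  ⇒ sig = ⟨2 | 1 1⟩
  • {0,9}:  v_{0} + v_{9} = v_{1} + v_{3} + v_{6} + v_{7}  ⇒ sig = ⟨2 | 1 1 1 1⟩
  • {4,9}:  v_{4} + v_{9} = v_{1} + 2·v_{3} + v_{6} + v_{7}  ⇒ sig = ⟨2 | 1 1 1 2⟩
  • {5,9}:  v_{5} + v_{9} = v_{1} + v_{3} + 2·v_{6} + v_{8}  ⇒ sig = ⟨2 | 1 1 1 2⟩
  • {9,10}:  v_{9} + v_{10} = v_{1} + v_{3} + 2·v_{7} + v_{8}  ⇒ sig = ⟨2 | 1 1 1 2⟩
  • {1,2,3,7}:  v_{1} + v_{2} + v_{3} + v_{7} = 0  ⇒ sig = ⟨4 | 0⟩
  • {1,2,3,6}:  v_{1} + v_{2} + v_{3} + v_{6} = v_{5}  ⇒ sig = ⟨4 | 1⟩
  • {1,2,4,7}:  v_{1} + v_{2} + v_{4} + v_{7} = v_{0}  ⇒ sig = ⟨4 | 1⟩
  • {1,2,4,6}:  v_{1} + v_{2} + v_{4} + v_{6} = v_{0} + v_{5}  ⇒ sig = ⟨4 | 1 1⟩
  • {1,3,6,7,8}:  v_{1} + v_{3} + v_{6} + v_{7} + v_{8} = v_{9}  ⇒ sig = ⟨5 | 1⟩

Signatures (|P|; sorted positive RHS coefficients), sorted:
    |P|=2: 11 collections, coeffs (), (), (1), (1), (1), (1), (1,1), (1,1,1,1), (1,1,1,2), (1,1,1,2), (1,1,1,2)
    |P|=4: 4 collections, coeffs (), (1), (1), (1,1)
    |P|=5: 1 collection, coeffs (1)


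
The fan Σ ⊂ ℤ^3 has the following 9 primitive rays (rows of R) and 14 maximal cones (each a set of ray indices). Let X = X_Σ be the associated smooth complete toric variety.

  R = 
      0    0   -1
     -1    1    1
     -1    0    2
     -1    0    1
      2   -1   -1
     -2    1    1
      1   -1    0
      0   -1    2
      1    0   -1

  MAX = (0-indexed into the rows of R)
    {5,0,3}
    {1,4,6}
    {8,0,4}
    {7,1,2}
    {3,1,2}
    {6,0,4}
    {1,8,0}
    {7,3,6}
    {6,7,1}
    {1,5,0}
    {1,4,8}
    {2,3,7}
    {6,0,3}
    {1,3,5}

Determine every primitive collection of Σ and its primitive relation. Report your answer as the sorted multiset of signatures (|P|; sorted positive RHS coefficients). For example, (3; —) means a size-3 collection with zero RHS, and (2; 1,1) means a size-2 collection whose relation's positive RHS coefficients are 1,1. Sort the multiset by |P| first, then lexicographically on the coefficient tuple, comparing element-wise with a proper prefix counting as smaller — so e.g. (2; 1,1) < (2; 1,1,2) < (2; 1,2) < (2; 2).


20 minimal non-faces of Δ(Σ) (on 9 rays):

  P={3,8}:  v_{3} + v_{8} = 0  ⇒ sig = (2; —)
  P={4,5}:  v_{4} + v_{5} = 0  ⇒ sig = (2; —)
  P={0,2}:  v_{0} + v_{2} = v_{3}  ⇒ sig = (2; 1)
  P={2,6}:  v_{2} + v_{6} = v_{7}  ⇒ sig = (2; 1)
  P={3,4}:  v_{3} + v_{4} = v_{6}  ⇒ sig = (2; 1)
  P={5,6}:  v_{5} + v_{6} = v_{3}  ⇒ sig = (2; 1)
  P={6,8}:  v_{6} + v_{8} = v_{4}  ⇒ sig = (2; 1)
  P={0,7}:  v_{0} + v_{7} = v_{3} + v_{6}  ⇒ sig = (2; 1,1)
  P={2,8}:  v_{2} + v_{8} = v_{1} + v_{6}  ⇒ sig = (2; 1,1)
  P={5,7}:  v_{5} + v_{7} = v_{2} + v_{3}  ⇒ sig = (2; 1,1)
  P={5,8}:  v_{5} + v_{8} = v_{0} + v_{1}  ⇒ sig = (2; 1,1)
  P={2,4}:  v_{2} + v_{4} = v_{1} + 2·v_{6}  ⇒ sig = (2; 1,2)
  P={2,5}:  v_{2} + v_{5} = v_{1} + 2·v_{3}  ⇒ sig = (2; 1,2)
  P={7,8}:  v_{7} + v_{8} = v_{1} + 2·v_{6}  ⇒ sig = (2; 1,2)
  P={4,7}:  v_{4} + v_{7} = v_{1} + 3·v_{6}  ⇒ sig = (2; 1,3)
  P={0,1,6}:  v_{0} + v_{1} + v_{6} = 0  ⇒ sig = (3; —)
  P={0,1,3}:  v_{0} + v_{1} + v_{3} = v_{5}  ⇒ sig = (3; 1)
  P={0,1,4}:  v_{0} + v_{1} + v_{4} = v_{8}  ⇒ sig = (3; 1)
  P={1,3,6}:  v_{1} + v_{3} + v_{6} = v_{2}  ⇒ sig = (3; 1)
  P={1,3,7}:  v_{1} + v_{3} + v_{7} = 2·v_{2}  ⇒ sig = (3; 2)

Hence PRS(X_Σ) =
[(2; —), (2; —), (2; 1), (2; 1), (2; 1), (2; 1), (2; 1), (2; 1,1), (2; 1,1), (2; 1,1), (2; 1,1), (2; 1,2), (2; 1,2), (2; 1,2), (2; 1,3), (3; —), (3; 1), (3; 1), (3; 1), (3; 2)]


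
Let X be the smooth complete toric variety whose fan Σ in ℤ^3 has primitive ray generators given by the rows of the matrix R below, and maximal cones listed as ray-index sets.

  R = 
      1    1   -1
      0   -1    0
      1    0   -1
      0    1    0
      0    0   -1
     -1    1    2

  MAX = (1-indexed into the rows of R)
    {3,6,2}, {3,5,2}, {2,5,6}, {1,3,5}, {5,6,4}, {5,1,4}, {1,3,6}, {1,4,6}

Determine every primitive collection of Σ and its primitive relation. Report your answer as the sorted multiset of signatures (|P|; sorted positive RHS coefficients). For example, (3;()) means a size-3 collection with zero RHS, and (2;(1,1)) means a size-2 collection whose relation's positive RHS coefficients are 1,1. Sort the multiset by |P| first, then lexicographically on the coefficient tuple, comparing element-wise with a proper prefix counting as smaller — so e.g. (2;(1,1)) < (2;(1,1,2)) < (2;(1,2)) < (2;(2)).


The 5 primitive collections of Σ (r=6, n=3):

  P={2,4}:  v_{2} + v_{4} = 0 — sig = (2;())
  P={1,2}:  v_{1} + v_{2} = v_{3} — sig = (2;(1))
  P={3,4}:  v_{3} + v_{4} = v_{1} — sig = (2;(1))
  P={3,5,6}:  v_{3} + v_{5} + v_{6} = v_{4} — sig = (3;(1))
  P={1,5,6}:  v_{1} + v_{5} + v_{6} = 2·v_{4} — sig = (3;(2))

Hence PRS(X_Σ) =
{ (2;()),  (2;(1)) ×2,  (3;(1)),  (3;(2)) }


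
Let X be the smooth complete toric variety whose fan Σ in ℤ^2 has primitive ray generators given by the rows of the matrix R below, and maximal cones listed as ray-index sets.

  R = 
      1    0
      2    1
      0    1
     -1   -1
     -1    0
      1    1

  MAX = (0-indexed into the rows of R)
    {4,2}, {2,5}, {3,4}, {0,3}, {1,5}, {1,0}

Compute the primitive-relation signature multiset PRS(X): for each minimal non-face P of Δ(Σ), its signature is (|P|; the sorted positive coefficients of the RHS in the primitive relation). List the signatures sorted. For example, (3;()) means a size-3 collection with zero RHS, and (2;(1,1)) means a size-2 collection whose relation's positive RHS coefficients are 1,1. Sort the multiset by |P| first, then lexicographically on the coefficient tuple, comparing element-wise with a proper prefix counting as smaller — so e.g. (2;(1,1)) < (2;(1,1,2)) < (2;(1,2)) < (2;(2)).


9 minimal non-faces of Δ(Σ) (on 6 rays):

  • {0,4}:  v_{0} + v_{4} = 0  ⟹  sig = (2;())
  • {3,5}:  v_{3} + v_{5} = 0  ⟹  sig = (2;())
  • {0,2}:  v_{0} + v_{2} = v_{5}  ⟹  sig = (2;(1))
  • {0,5}:  v_{0} + v_{5} = v_{1}  ⟹  sig = (2;(1))
  • {1,3}:  v_{1} + v_{3} = v_{0}  ⟹  sig = (2;(1))
  • {1,4}:  v_{1} + v_{4} = v_{5}  ⟹  sig = (2;(1))
  • {2,3}:  v_{2} + v_{3} = v_{4}  ⟹  sig = (2;(1))
  • {4,5}:  v_{4} + v_{5} = v_{2}  ⟹  sig = (2;(1))
  • {1,2}:  v_{1} + v_{2} = 2·v_{5}  ⟹  sig = (2;(2))

Sorted signature multiset PRS(X):
    (2;())
    (2;())
    (2;(1))
    (2;(1))
    (2;(1))
    (2;(1))
    (2;(1))
    (2;(1))
    (2;(2))


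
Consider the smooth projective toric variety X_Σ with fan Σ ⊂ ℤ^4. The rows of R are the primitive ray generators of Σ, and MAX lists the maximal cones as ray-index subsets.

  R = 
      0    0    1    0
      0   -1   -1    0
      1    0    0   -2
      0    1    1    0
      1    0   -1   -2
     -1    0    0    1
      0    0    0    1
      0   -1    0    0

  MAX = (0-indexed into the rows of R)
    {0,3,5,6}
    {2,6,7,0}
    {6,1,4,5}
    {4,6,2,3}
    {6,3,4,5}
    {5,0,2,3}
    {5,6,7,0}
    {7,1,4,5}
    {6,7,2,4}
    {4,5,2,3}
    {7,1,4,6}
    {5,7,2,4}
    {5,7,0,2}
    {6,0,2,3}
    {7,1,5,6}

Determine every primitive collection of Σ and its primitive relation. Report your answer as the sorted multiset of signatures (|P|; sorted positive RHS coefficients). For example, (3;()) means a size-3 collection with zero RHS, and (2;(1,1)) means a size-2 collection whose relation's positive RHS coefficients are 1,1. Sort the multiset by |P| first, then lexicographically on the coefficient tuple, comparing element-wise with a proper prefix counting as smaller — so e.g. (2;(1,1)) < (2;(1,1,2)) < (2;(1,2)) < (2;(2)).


|primitive collections| = 7. Relations:

  {1,3}:  v_{1} + v_{3} = 0  so sig = (2;())
  {0,1}:  v_{0} + v_{1} = v_{7}  so sig = (2;(1))
  {0,4}:  v_{0} + v_{4} = v_{2}  so sig = (2;(1))
  {3,7}:  v_{3} + v_{7} = v_{0}  so sig = (2;(1))
  {1,2}:  v_{1} + v_{2} = v_{4} + v_{7}  so sig = (2;(1,1))
  {2,5,6}:  v_{2} + v_{5} + v_{6} = 0  so sig = (3;())
  {4,5,6,7}:  v_{4} + v_{5} + v_{6} + v_{7} = v_{1}  so sig = (4;(1))

Signatures (|P|; sorted positive RHS coefficients), sorted:
{ (2;()),  (2;(1)) ×3,  (2;(1,1)),  (3;()),  (4;(1)) }


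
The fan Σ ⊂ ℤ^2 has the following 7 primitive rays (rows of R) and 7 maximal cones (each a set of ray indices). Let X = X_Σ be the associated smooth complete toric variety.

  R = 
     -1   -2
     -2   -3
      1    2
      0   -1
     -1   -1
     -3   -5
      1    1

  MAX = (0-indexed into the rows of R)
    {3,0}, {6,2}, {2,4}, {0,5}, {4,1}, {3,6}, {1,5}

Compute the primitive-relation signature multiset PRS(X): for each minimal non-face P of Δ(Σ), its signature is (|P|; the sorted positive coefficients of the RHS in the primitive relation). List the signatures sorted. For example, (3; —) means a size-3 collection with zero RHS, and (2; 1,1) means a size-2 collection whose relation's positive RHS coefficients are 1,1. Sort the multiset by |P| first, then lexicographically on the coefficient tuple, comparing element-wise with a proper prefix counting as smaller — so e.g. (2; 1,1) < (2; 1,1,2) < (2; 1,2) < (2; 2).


14 collections generate NE(X_Σ); each relation:

  P = {0,2}:  v_{0} + v_{2} = 0  so sig = (2; —)
  P = {4,6}:  v_{4} + v_{6} = 0  so sig = (2; —)
  P = {0,1}:  v_{0} + v_{1} = v_{5}  so sig = (2; 1)
  P = {0,4}:  v_{0} + v_{4} = v_{1}  so sig = (2; 1)
  P = {0,6}:  v_{0} + v_{6} = v_{3}  so sig = (2; 1)
  P = {1,2}:  v_{1} + v_{2} = v_{4}  so sig = (2; 1)
  P = {1,6}:  v_{1} + v_{6} = v_{0}  so sig = (2; 1)
  P = {2,3}:  v_{2} + v_{3} = v_{6}  so sig = (2; 1)
  P = {2,5}:  v_{2} + v_{5} = v_{1}  so sig = (2; 1)
  P = {3,4}:  v_{3} + v_{4} = v_{0}  so sig = (2; 1)
  P = {1,3}:  v_{1} + v_{3} = 2·v_{0}  so sig = (2; 2)
  P = {4,5}:  v_{4} + v_{5} = 2·v_{1}  so sig = (2; 2)
  P = {5,6}:  v_{5} + v_{6} = 2·v_{0}  so sig = (2; 2)
  P = {3,5}:  v_{3} + v_{5} = 3·v_{0}  so sig = (2; 3)

Hence PRS(X_Σ) =
    (2; —)
    (2; —)
    (2; 1)
    (2; 1)
    (2; 1)
    (2; 1)
    (2; 1)
    (2; 1)
    (2; 1)
    (2; 1)
    (2; 2)
    (2; 2)
    (2; 2)
    (2; 3)


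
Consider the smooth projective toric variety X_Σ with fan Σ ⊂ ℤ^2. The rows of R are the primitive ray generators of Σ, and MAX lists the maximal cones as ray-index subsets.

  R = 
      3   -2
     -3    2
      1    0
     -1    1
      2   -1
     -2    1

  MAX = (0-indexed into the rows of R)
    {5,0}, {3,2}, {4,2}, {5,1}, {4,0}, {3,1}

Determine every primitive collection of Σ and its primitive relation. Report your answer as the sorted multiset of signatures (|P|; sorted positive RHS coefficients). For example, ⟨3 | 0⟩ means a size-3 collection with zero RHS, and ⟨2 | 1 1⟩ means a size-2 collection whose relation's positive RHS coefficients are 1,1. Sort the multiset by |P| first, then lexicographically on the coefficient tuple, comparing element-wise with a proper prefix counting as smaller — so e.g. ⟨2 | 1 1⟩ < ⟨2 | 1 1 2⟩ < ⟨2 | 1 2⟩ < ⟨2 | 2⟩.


9 minimal non-faces of Δ(Σ) (on 6 rays):

  {0,1}:  v_{0} + v_{1} = 0  ⇒ sig = ⟨2 | 0⟩
  {4,5}:  v_{4} + v_{5} = 0  ⇒ sig = ⟨2 | 0⟩
  {0,3}:  v_{0} + v_{3} = v_{4}  ⇒ sig = ⟨2 | 1⟩
  {1,4}:  v_{1} + v_{4} = v_{3}  ⇒ sig = ⟨2 | 1⟩
  {2,5}:  v_{2} + v_{5} = v_{3}  ⇒ sig = ⟨2 | 1⟩
  {3,4}:  v_{3} + v_{4} = v_{2}  ⇒ sig = ⟨2 | 1⟩
  {3,5}:  v_{3} + v_{5} = v_{1}  ⇒ sig = ⟨2 | 1⟩
  {0,2}:  v_{0} + v_{2} = 2·v_{4}  ⇒ sig = ⟨2 | 2⟩
  {1,2}:  v_{1} + v_{2} = 2·v_{3}  ⇒ sig = ⟨2 | 2⟩

Hence PRS(X_Σ) =
{ ⟨2 | 0⟩ ×2,  ⟨2 | 1⟩ ×5,  ⟨2 | 2⟩ ×2 }


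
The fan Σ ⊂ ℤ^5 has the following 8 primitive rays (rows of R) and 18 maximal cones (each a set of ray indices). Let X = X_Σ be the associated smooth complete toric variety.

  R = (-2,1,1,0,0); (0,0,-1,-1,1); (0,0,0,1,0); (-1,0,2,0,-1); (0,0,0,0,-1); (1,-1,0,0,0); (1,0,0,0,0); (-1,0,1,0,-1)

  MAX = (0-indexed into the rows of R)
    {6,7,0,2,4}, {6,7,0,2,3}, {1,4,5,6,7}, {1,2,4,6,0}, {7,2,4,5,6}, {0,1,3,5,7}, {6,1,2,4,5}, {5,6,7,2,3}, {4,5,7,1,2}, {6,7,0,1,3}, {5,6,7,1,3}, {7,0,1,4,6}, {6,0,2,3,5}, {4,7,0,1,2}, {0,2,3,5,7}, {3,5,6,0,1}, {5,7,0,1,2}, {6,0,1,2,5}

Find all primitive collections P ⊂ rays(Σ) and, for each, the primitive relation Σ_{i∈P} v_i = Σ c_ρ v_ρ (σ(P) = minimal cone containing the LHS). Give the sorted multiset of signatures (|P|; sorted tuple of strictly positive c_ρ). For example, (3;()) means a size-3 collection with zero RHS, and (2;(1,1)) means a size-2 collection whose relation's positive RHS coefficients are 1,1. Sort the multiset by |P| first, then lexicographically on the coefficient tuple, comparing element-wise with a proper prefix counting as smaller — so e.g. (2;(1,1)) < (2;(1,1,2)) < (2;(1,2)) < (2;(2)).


Primitive collections (5):

  P={3,4}:  v_{3} + v_{4} = v_{6} + 2·v_{7}  ⟹  sig = (2;(1,2))
  P={0,4,5}:  v_{0} + v_{4} + v_{5} = v_{7}  ⟹  sig = (3;(1))
  P={1,2,3}:  v_{1} + v_{2} + v_{3} = v_{0} + v_{5}  ⟹  sig = (3;(1,1))
  P={1,2,6,7}:  v_{1} + v_{2} + v_{6} + v_{7} = 0  ⟹  sig = (4;())
  P={0,5,6,7}:  v_{0} + v_{5} + v_{6} + v_{7} = v_{3}  ⟹  sig = (4;(1))

Hence PRS(X_Σ) =
[(2;(1,2)), (3;(1)), (3;(1,1)), (4;()), (4;(1))]


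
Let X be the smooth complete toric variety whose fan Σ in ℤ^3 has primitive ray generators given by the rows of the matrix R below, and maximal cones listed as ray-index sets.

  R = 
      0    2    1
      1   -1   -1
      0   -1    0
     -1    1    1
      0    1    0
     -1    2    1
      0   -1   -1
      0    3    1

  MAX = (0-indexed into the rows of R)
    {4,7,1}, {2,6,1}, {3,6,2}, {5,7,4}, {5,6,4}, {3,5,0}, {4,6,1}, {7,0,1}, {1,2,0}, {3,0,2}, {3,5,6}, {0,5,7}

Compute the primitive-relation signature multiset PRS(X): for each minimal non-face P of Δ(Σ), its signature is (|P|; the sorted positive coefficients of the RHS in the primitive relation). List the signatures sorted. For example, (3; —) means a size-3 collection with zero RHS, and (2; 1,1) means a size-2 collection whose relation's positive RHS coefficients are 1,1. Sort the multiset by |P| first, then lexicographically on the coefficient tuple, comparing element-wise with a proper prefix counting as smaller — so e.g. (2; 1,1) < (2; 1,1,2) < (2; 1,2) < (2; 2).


10 collections generate NE(X_Σ); each relation:

  • {1,3}:  v_{1} + v_{3} = 0  →  sig = (2; —)
  • {2,4}:  v_{2} + v_{4} = 0  →  sig = (2; —)
  • {0,4}:  v_{0} + v_{4} = v_{7}  →  sig = (2; 1)
  • {0,6}:  v_{0} + v_{6} = v_{4}  →  sig = (2; 1)
  • {1,5}:  v_{1} + v_{5} = v_{4}  →  sig = (2; 1)
  • {2,5}:  v_{2} + v_{5} = v_{3}  →  sig = (2; 1)
  • {2,7}:  v_{2} + v_{7} = v_{0}  →  sig = (2; 1)
  • {3,4}:  v_{3} + v_{4} = v_{5}  →  sig = (2; 1)
  • {3,7}:  v_{3} + v_{7} = v_{0} + v_{5}  →  sig = (2; 1,1)
  • {6,7}:  v_{6} + v_{7} = 2·v_{4}  →  sig = (2; 2)

Sorted signature multiset PRS(X):
    |P|=2: 10 collections, coeffs (), (), (1), (1), (1), (1), (1), (1), (1,1), (2)


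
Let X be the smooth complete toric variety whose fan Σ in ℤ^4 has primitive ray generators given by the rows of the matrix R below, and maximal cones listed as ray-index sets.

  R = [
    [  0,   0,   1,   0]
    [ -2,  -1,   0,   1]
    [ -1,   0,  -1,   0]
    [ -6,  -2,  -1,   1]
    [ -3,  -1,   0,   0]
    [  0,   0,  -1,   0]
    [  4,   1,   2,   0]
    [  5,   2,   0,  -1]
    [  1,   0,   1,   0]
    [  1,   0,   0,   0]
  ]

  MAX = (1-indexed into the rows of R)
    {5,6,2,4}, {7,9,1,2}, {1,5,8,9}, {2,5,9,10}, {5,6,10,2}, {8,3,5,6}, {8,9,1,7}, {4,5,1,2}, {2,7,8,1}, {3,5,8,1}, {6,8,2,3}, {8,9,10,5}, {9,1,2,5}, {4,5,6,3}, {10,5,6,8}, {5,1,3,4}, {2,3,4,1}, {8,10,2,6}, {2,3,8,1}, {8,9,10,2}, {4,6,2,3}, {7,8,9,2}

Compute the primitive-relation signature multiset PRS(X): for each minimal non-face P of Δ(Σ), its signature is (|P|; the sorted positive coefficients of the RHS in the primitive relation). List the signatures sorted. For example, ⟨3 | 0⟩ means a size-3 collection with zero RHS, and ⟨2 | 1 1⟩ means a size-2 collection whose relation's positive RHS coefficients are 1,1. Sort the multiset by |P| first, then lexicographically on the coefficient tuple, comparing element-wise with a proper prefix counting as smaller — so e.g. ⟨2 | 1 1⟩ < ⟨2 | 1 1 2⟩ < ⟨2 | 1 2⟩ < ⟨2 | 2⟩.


16 minimal non-faces of Δ(Σ) (on 10 rays):

  • {1,6}:  v_{1} + v_{6} = 0 ; sig = ⟨2 | 0⟩
  • {3,9}:  v_{3} + v_{9} = 0 ; sig = ⟨2 | 0⟩
  • {1,10}:  v_{1} + v_{10} = v_{9} ; sig = ⟨2 | 1⟩
  • {3,10}:  v_{3} + v_{10} = v_{6} ; sig = ⟨2 | 1⟩
  • {4,8}:  v_{4} + v_{8} = v_{3} ; sig = ⟨2 | 1⟩
  • {6,9}:  v_{6} + v_{9} = v_{10} ; sig = ⟨2 | 1⟩
  • {4,7}:  v_{4} + v_{7} = v_{1} + v_{2} ; sig = ⟨2 | 1 1⟩
  • {4,9}:  v_{4} + v_{9} = v_{2} + v_{5} ; sig = ⟨2 | 1 1⟩
  • {5,7}:  v_{5} + v_{7} = v_{1} + v_{9} ; sig = ⟨2 | 1 1⟩
  • {3,7}:  v_{3} + v_{7} = v_{1} + v_{2} + v_{8} ; sig = ⟨2 | 1 1 1⟩
  • {4,10}:  v_{4} + v_{10} = v_{2} + v_{5} + v_{6} ; sig = ⟨2 | 1 1 1⟩
  • {6,7}:  v_{6} + v_{7} = v_{2} + v_{8} + v_{9} ; sig = ⟨2 | 1 1 1⟩
  • {7,10}:  v_{7} + v_{10} = v_{2} + v_{8} + 2·v_{9} ; sig = ⟨2 | 1 1 2⟩
  • {2,5,8}:  v_{2} + v_{5} + v_{8} = 0 ; sig = ⟨3 | 0⟩
  • {2,3,5}:  v_{2} + v_{3} + v_{5} = v_{4} ; sig = ⟨3 | 1⟩
  • {1,2,8,9}:  v_{1} + v_{2} + v_{8} + v_{9} = v_{7} ; sig = ⟨4 | 1⟩

Signatures (|P|; sorted positive RHS coefficients), sorted:
{ ⟨2 | 0⟩ ×2,  ⟨2 | 1⟩ ×4,  ⟨2 | 1 1⟩ ×3,  ⟨2 | 1 1 1⟩ ×3,  ⟨2 | 1 1 2⟩,  ⟨3 | 0⟩,  ⟨3 | 1⟩,  ⟨4 | 1⟩ }


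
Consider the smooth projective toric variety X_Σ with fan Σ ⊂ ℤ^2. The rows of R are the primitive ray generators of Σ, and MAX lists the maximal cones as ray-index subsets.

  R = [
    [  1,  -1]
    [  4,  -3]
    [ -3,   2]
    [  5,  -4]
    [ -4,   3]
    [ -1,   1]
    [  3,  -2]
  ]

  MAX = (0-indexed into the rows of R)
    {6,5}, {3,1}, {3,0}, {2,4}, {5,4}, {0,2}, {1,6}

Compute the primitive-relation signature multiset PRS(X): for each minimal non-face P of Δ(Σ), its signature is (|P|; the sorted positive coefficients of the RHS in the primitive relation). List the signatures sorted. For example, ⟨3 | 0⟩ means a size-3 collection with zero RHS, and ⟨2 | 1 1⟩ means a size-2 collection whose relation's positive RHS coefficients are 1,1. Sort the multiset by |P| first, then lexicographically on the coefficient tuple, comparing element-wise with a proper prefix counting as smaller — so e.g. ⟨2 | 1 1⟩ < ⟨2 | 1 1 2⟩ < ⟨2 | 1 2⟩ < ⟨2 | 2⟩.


Σ has 14 primitive collections:

  • {0,5}:  v_{0} + v_{5} = 0  so sig = ⟨2 | 0⟩
  • {1,4}:  v_{1} + v_{4} = 0  so sig = ⟨2 | 0⟩
  • {2,6}:  v_{2} + v_{6} = 0  so sig = ⟨2 | 0⟩
  • {0,1}:  v_{0} + v_{1} = v_{3}  so sig = ⟨2 | 1⟩
  • {0,4}:  v_{0} + v_{4} = v_{2}  so sig = ⟨2 | 1⟩
  • {0,6}:  v_{0} + v_{6} = v_{1}  so sig = ⟨2 | 1⟩
  • {1,2}:  v_{1} + v_{2} = v_{0}  so sig = ⟨2 | 1⟩
  • {1,5}:  v_{1} + v_{5} = v_{6}  so sig = ⟨2 | 1⟩
  • {2,5}:  v_{2} + v_{5} = v_{4}  so sig = ⟨2 | 1⟩
  • {3,4}:  v_{3} + v_{4} = v_{0}  so sig = ⟨2 | 1⟩
  • {3,5}:  v_{3} + v_{5} = v_{1}  so sig = ⟨2 | 1⟩
  • {4,6}:  v_{4} + v_{6} = v_{5}  so sig = ⟨2 | 1⟩
  • {2,3}:  v_{2} + v_{3} = 2·v_{0}  so sig = ⟨2 | 2⟩
  • {3,6}:  v_{3} + v_{6} = 2·v_{1}  so sig = ⟨2 | 2⟩

Signatures (|P|; sorted positive RHS coefficients), sorted:
    ⟨2 | 0⟩
    ⟨2 | 0⟩
    ⟨2 | 0⟩
    ⟨2 | 1⟩
    ⟨2 | 1⟩
    ⟨2 | 1⟩
    ⟨2 | 1⟩
    ⟨2 | 1⟩
    ⟨2 | 1⟩
    ⟨2 | 1⟩
    ⟨2 | 1⟩
    ⟨2 | 1⟩
    ⟨2 | 2⟩
    ⟨2 | 2⟩


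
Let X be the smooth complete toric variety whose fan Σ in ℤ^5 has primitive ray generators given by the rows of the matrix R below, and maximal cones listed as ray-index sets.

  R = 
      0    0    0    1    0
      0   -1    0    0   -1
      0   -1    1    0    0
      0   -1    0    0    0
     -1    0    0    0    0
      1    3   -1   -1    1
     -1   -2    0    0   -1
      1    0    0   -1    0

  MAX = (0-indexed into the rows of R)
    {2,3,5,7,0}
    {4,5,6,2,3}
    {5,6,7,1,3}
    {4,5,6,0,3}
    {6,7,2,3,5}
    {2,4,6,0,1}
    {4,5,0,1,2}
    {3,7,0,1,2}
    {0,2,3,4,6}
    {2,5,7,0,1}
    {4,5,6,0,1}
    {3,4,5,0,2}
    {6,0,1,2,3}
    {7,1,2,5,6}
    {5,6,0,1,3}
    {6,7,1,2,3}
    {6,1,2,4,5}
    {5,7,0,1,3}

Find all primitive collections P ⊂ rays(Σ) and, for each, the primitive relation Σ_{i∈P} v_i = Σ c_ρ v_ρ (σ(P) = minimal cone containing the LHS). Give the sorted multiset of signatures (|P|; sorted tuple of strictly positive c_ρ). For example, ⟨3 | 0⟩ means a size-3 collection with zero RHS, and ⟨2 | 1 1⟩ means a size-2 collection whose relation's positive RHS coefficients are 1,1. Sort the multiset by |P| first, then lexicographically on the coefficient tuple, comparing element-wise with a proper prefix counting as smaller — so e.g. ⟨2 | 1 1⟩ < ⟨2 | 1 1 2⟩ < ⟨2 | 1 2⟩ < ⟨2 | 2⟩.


5 collections generate NE(X_Σ); each relation:

  P={4,7}:  v_{4} + v_{7} = v_{2} + v_{5} + v_{6}  ⟹  sig = ⟨2 | 1 1 1⟩
  P={1,3,4}:  v_{1} + v_{3} + v_{4} = v_{6}  ⟹  sig = ⟨3 | 1⟩
  P={0,6,7}:  v_{0} + v_{6} + v_{7} = v_{1} + v_{3}  ⟹  sig = ⟨3 | 1 1⟩
  P={0,2,5,6}:  v_{0} + v_{2} + v_{5} + v_{6} = 0  ⟹  sig = ⟨4 | 0⟩
  P={1,2,3,5}:  v_{1} + v_{2} + v_{3} + v_{5} = v_{7}  ⟹  sig = ⟨4 | 1⟩

Hence PRS(X_Σ) =
    ⟨2 | 1 1 1⟩
    ⟨3 | 1⟩
    ⟨3 | 1 1⟩
    ⟨4 | 0⟩
    ⟨4 | 1⟩


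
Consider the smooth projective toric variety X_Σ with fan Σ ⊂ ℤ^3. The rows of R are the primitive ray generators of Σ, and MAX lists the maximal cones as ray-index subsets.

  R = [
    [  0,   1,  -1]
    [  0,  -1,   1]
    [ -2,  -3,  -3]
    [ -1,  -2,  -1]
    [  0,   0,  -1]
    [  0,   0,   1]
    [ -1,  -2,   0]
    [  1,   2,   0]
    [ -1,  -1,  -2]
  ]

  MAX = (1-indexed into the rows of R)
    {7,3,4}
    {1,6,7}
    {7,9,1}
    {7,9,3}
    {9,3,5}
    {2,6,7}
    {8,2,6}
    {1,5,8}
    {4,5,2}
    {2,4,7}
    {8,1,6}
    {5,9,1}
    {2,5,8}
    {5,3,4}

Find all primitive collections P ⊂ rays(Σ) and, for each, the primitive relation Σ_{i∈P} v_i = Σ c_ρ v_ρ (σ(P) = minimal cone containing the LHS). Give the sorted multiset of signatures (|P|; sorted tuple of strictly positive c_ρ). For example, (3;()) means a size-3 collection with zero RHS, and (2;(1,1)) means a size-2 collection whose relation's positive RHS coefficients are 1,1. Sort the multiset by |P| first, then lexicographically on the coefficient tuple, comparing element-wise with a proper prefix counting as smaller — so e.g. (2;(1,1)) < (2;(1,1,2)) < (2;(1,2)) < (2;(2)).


Minimal non-faces — 15 found among 9 rays, 14 max cones:

  • {1,2}:  v_{1} + v_{2} = 0  ⇒ sig = (2;())
  • {5,6}:  v_{5} + v_{6} = 0  ⇒ sig = (2;())
  • {7,8}:  v_{7} + v_{8} = 0  ⇒ sig = (2;())
  • {1,4}:  v_{1} + v_{4} = v_{9}  ⇒ sig = (2;(1))
  • {2,9}:  v_{2} + v_{9} = v_{4}  ⇒ sig = (2;(1))
  • {4,6}:  v_{4} + v_{6} = v_{7}  ⇒ sig = (2;(1))
  • {4,8}:  v_{4} + v_{8} = v_{5}  ⇒ sig = (2;(1))
  • {4,9}:  v_{4} + v_{9} = v_{3}  ⇒ sig = (2;(1))
  • {5,7}:  v_{5} + v_{7} = v_{4}  ⇒ sig = (2;(1))
  • {3,6}:  v_{3} + v_{6} = v_{7} + v_{9}  ⇒ sig = (2;(1,1))
  • {3,8}:  v_{3} + v_{8} = v_{5} + v_{9}  ⇒ sig = (2;(1,1))
  • {6,9}:  v_{6} + v_{9} = v_{1} + v_{7}  ⇒ sig = (2;(1,1))
  • {8,9}:  v_{8} + v_{9} = v_{1} + v_{5}  ⇒ sig = (2;(1,1))
  • {1,3}:  v_{1} + v_{3} = 2·v_{9}  ⇒ sig = (2;(2))
  • {2,3}:  v_{2} + v_{3} = 2·v_{4}  ⇒ sig = (2;(2))

so the primitive-relation signature multiset is
    |P|=2: 15 collections, coeffs (), (), (), (1), (1), (1), (1), (1), (1), (1,1), (1,1), (1,1), (1,1), (2), (2)


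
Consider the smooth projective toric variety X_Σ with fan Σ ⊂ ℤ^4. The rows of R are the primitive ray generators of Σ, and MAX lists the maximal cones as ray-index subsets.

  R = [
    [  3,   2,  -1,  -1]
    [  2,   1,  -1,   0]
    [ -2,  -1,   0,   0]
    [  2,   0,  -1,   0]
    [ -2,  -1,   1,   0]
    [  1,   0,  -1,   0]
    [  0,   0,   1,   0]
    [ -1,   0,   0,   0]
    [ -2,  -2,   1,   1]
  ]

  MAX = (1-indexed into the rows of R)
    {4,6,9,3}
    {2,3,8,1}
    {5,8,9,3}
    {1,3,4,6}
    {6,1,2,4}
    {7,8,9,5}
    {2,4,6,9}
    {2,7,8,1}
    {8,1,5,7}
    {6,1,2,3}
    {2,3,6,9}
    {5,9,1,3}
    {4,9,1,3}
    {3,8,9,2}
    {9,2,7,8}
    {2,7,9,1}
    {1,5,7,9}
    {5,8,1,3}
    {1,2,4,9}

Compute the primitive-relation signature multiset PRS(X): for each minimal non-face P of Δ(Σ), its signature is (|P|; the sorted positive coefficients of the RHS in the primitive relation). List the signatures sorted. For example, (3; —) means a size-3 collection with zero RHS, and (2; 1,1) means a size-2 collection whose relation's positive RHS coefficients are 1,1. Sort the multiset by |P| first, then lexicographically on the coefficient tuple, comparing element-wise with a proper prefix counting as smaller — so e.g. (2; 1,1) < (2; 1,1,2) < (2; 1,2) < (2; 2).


The 12 primitive collections of Σ (r=9, n=4):

  P = {2,5}:  v_{2} + v_{5} = 0  →  sig = (2; —)
  P = {3,7}:  v_{3} + v_{7} = v_{5}  →  sig = (2; 1)
  P = {4,8}:  v_{4} + v_{8} = v_{6}  →  sig = (2; 1)
  P = {6,7}:  v_{6} + v_{7} = v_{1} + v_{9}  →  sig = (2; 1,1)
  P = {6,8}:  v_{6} + v_{8} = v_{2} + v_{3}  →  sig = (2; 1,1)
  P = {5,6}:  v_{5} + v_{6} = v_{1} + v_{3} + v_{9}  →  sig = (2; 1,1,1)
  P = {4,5}:  v_{4} + v_{5} = 2·v_{1} + v_{3} + 2·v_{9}  →  sig = (2; 1,2,2)
  P = {4,7}:  v_{4} + v_{7} = 2·v_{1} + 2·v_{9}  →  sig = (2; 2,2)
  P = {1,8,9}:  v_{1} + v_{8} + v_{9} = 0  →  sig = (3; —)
  P = {1,6,9}:  v_{1} + v_{6} + v_{9} = v_{4}  →  sig = (3; 1)
  P = {2,3,4}:  v_{2} + v_{3} + v_{4} = 2·v_{6}  →  sig = (3; 2)
  P = {1,2,3,9}:  v_{1} + v_{2} + v_{3} + v_{9} = v_{6}  →  sig = (4; 1)

Hence PRS(X_Σ) =
    |P|=2: 8 collections, coeffs (), (1), (1), (1,1), (1,1), (1,1,1), (1,2,2), (2,2)
    |P|=3: 3 collections, coeffs (), (1), (2)
    |P|=4: 1 collection, coeffs (1)


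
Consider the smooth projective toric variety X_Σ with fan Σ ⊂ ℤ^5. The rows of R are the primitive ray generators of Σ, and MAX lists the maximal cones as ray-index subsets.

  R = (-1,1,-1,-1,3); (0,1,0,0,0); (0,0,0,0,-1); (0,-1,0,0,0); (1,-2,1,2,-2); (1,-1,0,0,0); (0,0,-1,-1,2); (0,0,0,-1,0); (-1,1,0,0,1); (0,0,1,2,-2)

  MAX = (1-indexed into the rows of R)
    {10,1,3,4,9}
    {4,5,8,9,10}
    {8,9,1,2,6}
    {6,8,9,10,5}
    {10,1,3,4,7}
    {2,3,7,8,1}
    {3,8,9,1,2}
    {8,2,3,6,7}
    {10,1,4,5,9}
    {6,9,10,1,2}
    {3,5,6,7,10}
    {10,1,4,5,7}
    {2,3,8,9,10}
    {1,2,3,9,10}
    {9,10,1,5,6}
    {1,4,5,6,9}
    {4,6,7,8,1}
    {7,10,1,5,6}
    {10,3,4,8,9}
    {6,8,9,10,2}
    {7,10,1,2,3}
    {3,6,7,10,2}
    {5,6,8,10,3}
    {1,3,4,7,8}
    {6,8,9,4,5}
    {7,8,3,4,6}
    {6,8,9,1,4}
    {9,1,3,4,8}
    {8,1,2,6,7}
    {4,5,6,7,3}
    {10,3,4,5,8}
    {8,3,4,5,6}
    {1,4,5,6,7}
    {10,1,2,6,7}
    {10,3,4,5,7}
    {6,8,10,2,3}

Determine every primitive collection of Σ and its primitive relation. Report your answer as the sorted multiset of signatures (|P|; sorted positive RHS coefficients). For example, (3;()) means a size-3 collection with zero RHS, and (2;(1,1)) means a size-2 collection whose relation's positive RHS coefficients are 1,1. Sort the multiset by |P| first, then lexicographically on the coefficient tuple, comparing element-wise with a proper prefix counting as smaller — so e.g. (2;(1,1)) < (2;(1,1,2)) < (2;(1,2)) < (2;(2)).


12 minimal non-faces of Δ(Σ) (on 10 rays):

  • {2,4}:  v_{2} + v_{4} = 0 — sig = (2;())
  • {7,9}:  v_{7} + v_{9} = v_{1} — sig = (2;(1))
  • {2,5}:  v_{2} + v_{5} = v_{6} + v_{10} — sig = (2;(1,1))
  • {3,6,9}:  v_{3} + v_{6} + v_{9} = 0 — sig = (3;())
  • {7,8,10}:  v_{7} + v_{8} + v_{10} = 0 — sig = (3;())
  • {1,3,6}:  v_{1} + v_{3} + v_{6} = v_{7} — sig = (3;(1))
  • {1,8,10}:  v_{1} + v_{8} + v_{10} = v_{9} — sig = (3;(1))
  • {4,6,10}:  v_{4} + v_{6} + v_{10} = v_{5} — sig = (3;(1))
  • {3,5,9}:  v_{3} + v_{5} + v_{9} = v_{4} + v_{10} — sig = (3;(1,1))
  • {5,7,8}:  v_{5} + v_{7} + v_{8} = v_{4} + v_{6} — sig = (3;(1,1))
  • {1,3,5}:  v_{1} + v_{3} + v_{5} = v_{4} + v_{7} + v_{10} — sig = (3;(1,1,1))
  • {1,5,8}:  v_{1} + v_{5} + v_{8} = v_{4} + v_{6} + v_{9} — sig = (3;(1,1,1))

Hence PRS(X_Σ) =
    (2;())
    (2;(1))
    (2;(1,1))
    (3;())
    (3;())
    (3;(1))
    (3;(1))
    (3;(1))
    (3;(1,1))
    (3;(1,1))
    (3;(1,1,1))
    (3;(1,1,1))


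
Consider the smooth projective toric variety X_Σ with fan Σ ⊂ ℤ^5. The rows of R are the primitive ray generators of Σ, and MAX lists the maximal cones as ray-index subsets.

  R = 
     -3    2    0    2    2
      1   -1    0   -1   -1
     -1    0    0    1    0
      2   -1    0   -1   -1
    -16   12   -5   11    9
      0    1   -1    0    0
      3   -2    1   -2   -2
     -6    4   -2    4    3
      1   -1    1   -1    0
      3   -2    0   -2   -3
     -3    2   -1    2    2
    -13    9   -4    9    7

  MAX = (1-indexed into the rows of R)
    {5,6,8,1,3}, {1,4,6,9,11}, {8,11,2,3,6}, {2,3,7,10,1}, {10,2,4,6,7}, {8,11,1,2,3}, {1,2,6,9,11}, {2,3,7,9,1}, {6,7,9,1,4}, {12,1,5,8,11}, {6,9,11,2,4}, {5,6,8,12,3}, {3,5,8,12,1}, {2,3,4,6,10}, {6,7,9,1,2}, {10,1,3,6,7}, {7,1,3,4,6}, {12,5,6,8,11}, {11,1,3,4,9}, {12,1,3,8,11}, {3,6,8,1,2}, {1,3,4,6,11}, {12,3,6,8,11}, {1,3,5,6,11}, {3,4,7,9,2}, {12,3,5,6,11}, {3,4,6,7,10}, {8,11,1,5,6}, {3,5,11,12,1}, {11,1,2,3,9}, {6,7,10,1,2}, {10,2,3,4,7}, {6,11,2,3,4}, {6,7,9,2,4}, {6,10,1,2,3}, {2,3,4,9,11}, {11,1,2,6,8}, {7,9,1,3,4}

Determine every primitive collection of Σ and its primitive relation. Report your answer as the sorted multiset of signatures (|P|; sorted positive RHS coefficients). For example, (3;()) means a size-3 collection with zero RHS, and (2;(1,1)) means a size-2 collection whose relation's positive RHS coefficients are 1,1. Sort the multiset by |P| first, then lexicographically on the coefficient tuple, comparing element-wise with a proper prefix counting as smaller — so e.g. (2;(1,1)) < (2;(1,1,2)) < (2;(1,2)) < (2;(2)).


Δ(Σ) — 12 vertices, 25 min non-faces:

  • {7,11}:  v_{7} + v_{11} = 0 ; sig = (2;())
  • {9,10}:  v_{9} + v_{10} = v_{2} + v_{7} ; sig = (2;(1,1))
  • {4,8}:  v_{4} + v_{8} = v_{3} + v_{6} + v_{11} ; sig = (2;(1,1,1))
  • {8,9}:  v_{8} + v_{9} = v_{1} + v_{2} + v_{11} ; sig = (2;(1,1,1))
  • {9,12}:  v_{9} + v_{12} = v_{1} + v_{8} + v_{11} ; sig = (2;(1,1,1))
  • {10,11}:  v_{10} + v_{11} = v_{2} + v_{3} + v_{6} ; sig = (2;(1,1,1))
  • {7,8}:  v_{7} + v_{8} = v_{1} + v_{2} + v_{3} + v_{6} ; sig = (2;(1,1,1,1))
  • {7,12}:  v_{7} + v_{12} = v_{1} + v_{3} + v_{6} + v_{8} ; sig = (2;(1,1,1,1))
  • {5,9}:  v_{5} + v_{9} = 2·v_{1} + v_{6} + v_{8} + v_{11} ; sig = (2;(1,1,1,2))
  • {10,12}:  v_{10} + v_{12} = v_{1} + v_{2} + 2·v_{3} + 2·v_{6} + v_{8} ; sig = (2;(1,1,1,2,2))
  • {2,5}:  v_{2} + v_{5} = v_{1} + v_{6} + 2·v_{8} ; sig = (2;(1,1,2))
  • {5,7}:  v_{5} + v_{7} = 2·v_{1} + v_{3} + 2·v_{6} + v_{8} ; sig = (2;(1,1,2,2))
  • {5,10}:  v_{5} + v_{10} = 2·v_{1} + v_{2} + 2·v_{3} + 3·v_{6} + v_{8} ; sig = (2;(1,1,2,2,3))
  • {4,12}:  v_{4} + v_{12} = v_{1} + 2·v_{3} + 2·v_{6} + 2·v_{11} ; sig = (2;(1,2,2,2))
  • {8,10}:  v_{8} + v_{10} = v_{1} + 2·v_{2} + 2·v_{3} + 2·v_{6} ; sig = (2;(1,2,2,2))
  • {2,12}:  v_{2} + v_{12} = 2·v_{8} ; sig = (2;(2))
  • {4,5}:  v_{4} + v_{5} = 2·v_{1} + 2·v_{3} + 3·v_{6} + 2·v_{11} ; sig = (2;(2,2,2,3))
  • {1,2,4}:  v_{1} + v_{2} + v_{4} = 0 ; sig = (3;())
  • {3,6,9}:  v_{3} + v_{6} + v_{9} = 0 ; sig = (3;())
  • {1,6,12}:  v_{1} + v_{6} + v_{12} = v_{5} ; sig = (3;(1))
  • {1,4,10}:  v_{1} + v_{4} + v_{10} = v_{3} + v_{6} + v_{7} ; sig = (3;(1,1,1))
  • {2,3,6,7}:  v_{2} + v_{3} + v_{6} + v_{7} = v_{10} ; sig = (4;(1))
  • {3,5,8,11}:  v_{3} + v_{5} + v_{8} + v_{11} = 2·v_{12} ; sig = (4;(2))
  • {1,2,3,6,11}:  v_{1} + v_{2} + v_{3} + v_{6} + v_{11} = v_{8} ; sig = (5;(1))
  • {1,3,6,8,11}:  v_{1} + v_{3} + v_{6} + v_{8} + v_{11} = v_{12} ; sig = (5;(1))

Sorted signature multiset PRS(X):
[(2;()), (2;(1,1)), (2;(1,1,1)), (2;(1,1,1)), (2;(1,1,1)), (2;(1,1,1)), (2;(1,1,1,1)), (2;(1,1,1,1)), (2;(1,1,1,2)), (2;(1,1,1,2,2)), (2;(1,1,2)), (2;(1,1,2,2)), (2;(1,1,2,2,3)), (2;(1,2,2,2)), (2;(1,2,2,2)), (2;(2)), (2;(2,2,2,3)), (3;()), (3;()), (3;(1)), (3;(1,1,1)), (4;(1)), (4;(2)), (5;(1)), (5;(1))]


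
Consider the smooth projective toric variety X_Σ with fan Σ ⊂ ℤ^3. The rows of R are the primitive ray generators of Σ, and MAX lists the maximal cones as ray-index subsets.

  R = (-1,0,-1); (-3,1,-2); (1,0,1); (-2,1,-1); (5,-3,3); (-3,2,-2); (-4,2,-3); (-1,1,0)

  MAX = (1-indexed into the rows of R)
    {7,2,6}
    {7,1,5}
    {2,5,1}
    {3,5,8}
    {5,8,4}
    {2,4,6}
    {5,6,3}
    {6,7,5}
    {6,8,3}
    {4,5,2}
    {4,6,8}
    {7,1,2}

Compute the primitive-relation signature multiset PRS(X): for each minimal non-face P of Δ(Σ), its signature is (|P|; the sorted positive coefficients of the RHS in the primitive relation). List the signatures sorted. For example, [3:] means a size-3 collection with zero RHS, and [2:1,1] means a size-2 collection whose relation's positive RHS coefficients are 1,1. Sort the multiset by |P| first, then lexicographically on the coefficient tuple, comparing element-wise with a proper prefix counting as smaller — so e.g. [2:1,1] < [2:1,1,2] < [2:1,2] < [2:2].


Minimal non-faces — 14 found among 8 rays, 12 max cones:

  P={1,3}:  v_{1} + v_{3} = 0  so sig = [2:]
  P={1,4}:  v_{1} + v_{4} = v_{2}  so sig = [2:1]
  P={1,6}:  v_{1} + v_{6} = v_{7}  so sig = [2:1]
  P={1,8}:  v_{1} + v_{8} = v_{4}  so sig = [2:1]
  P={2,3}:  v_{2} + v_{3} = v_{4}  so sig = [2:1]
  P={3,4}:  v_{3} + v_{4} = v_{8}  so sig = [2:1]
  P={3,7}:  v_{3} + v_{7} = v_{6}  so sig = [2:1]
  P={4,7}:  v_{4} + v_{7} = v_{2} + v_{6}  so sig = [2:1,1]
  P={7,8}:  v_{7} + v_{8} = v_{4} + v_{6}  so sig = [2:1,1]
  P={2,8}:  v_{2} + v_{8} = 2·v_{4}  so sig = [2:2]
  P={4,5,6}:  v_{4} + v_{5} + v_{6} = 0  so sig = [3:]
  P={2,5,6}:  v_{2} + v_{5} + v_{6} = v_{1}  so sig = [3:1]
  P={5,6,8}:  v_{5} + v_{6} + v_{8} = v_{3}  so sig = [3:1]
  P={2,5,7}:  v_{2} + v_{5} + v_{7} = 2·v_{1}  so sig = [3:2]

Signatures (|P|; sorted positive RHS coefficients), sorted:
{ [2:],  [2:1] ×6,  [2:1,1] ×2,  [2:2],  [3:],  [3:1] ×2,  [3:2] }


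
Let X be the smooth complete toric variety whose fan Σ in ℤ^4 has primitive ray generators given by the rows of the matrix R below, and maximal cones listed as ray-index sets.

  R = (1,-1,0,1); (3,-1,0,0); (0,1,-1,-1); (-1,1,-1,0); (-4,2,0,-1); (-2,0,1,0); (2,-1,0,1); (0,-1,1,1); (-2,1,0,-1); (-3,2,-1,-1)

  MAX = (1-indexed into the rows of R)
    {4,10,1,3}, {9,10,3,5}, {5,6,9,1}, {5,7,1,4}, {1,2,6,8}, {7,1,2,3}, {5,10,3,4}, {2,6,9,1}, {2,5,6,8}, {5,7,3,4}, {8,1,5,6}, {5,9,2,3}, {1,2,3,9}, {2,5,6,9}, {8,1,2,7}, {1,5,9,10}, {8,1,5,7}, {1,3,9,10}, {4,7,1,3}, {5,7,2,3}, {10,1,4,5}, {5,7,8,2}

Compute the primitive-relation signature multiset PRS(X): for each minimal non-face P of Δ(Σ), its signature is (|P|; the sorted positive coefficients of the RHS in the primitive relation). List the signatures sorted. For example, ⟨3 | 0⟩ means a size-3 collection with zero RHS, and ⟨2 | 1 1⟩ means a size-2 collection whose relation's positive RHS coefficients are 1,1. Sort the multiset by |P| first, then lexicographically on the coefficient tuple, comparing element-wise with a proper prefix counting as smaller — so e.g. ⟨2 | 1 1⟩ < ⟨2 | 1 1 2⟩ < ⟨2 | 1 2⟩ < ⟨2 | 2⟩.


Primitive collections (15):

  • {3,8}:  v_{3} + v_{8} = 0  ⟹  sig = ⟨2 | 0⟩
  • {7,9}:  v_{7} + v_{9} = 0  ⟹  sig = ⟨2 | 0⟩
  • {2,10}:  v_{2} + v_{10} = v_{3}  ⟹  sig = ⟨2 | 1⟩
  • {3,6}:  v_{3} + v_{6} = v_{9}  ⟹  sig = ⟨2 | 1⟩
  • {4,9}:  v_{4} + v_{9} = v_{10}  ⟹  sig = ⟨2 | 1⟩
  • {6,7}:  v_{6} + v_{7} = v_{8}  ⟹  sig = ⟨2 | 1⟩
  • {7,10}:  v_{7} + v_{10} = v_{4}  ⟹  sig = ⟨2 | 1⟩
  • {8,9}:  v_{8} + v_{9} = v_{6}  ⟹  sig = ⟨2 | 1⟩
  • {2,4}:  v_{2} + v_{4} = v_{3} + v_{7}  ⟹  sig = ⟨2 | 1 1⟩
  • {4,6}:  v_{4} + v_{6} = v_{1} + v_{5}  ⟹  sig = ⟨2 | 1 1⟩
  • {8,10}:  v_{8} + v_{10} = v_{1} + v_{5}  ⟹  sig = ⟨2 | 1 1⟩
  • {4,8}:  v_{4} + v_{8} = v_{1} + v_{5} + v_{7}  ⟹  sig = ⟨2 | 1 1 1⟩
  • {6,10}:  v_{6} + v_{10} = v_{1} + v_{5} + v_{9}  ⟹  sig = ⟨2 | 1 1 1⟩
  • {1,2,5}:  v_{1} + v_{2} + v_{5} = 0  ⟹  sig = ⟨3 | 0⟩
  • {1,3,5}:  v_{1} + v_{3} + v_{5} = v_{10}  ⟹  sig = ⟨3 | 1⟩

Hence PRS(X_Σ) =
    ⟨2 | 0⟩
    ⟨2 | 0⟩
    ⟨2 | 1⟩
    ⟨2 | 1⟩
    ⟨2 | 1⟩
    ⟨2 | 1⟩
    ⟨2 | 1⟩
    ⟨2 | 1⟩
    ⟨2 | 1 1⟩
    ⟨2 | 1 1⟩
    ⟨2 | 1 1⟩
    ⟨2 | 1 1 1⟩
    ⟨2 | 1 1 1⟩
    ⟨3 | 0⟩
    ⟨3 | 1⟩
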